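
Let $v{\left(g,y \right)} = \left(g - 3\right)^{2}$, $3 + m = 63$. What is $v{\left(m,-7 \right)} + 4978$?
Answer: $8227$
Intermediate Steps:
$m = 60$ ($m = -3 + 63 = 60$)
$v{\left(g,y \right)} = \left(-3 + g\right)^{2}$
$v{\left(m,-7 \right)} + 4978 = \left(-3 + 60\right)^{2} + 4978 = 57^{2} + 4978 = 3249 + 4978 = 8227$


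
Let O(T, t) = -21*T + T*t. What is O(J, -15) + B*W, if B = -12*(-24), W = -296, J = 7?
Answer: -85500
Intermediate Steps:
B = 288
O(J, -15) + B*W = 7*(-21 - 15) + 288*(-296) = 7*(-36) - 85248 = -252 - 85248 = -85500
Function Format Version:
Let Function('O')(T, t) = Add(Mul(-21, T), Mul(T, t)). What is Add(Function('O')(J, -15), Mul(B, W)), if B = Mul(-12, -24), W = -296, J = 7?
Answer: -85500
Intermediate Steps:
B = 288
Add(Function('O')(J, -15), Mul(B, W)) = Add(Mul(7, Add(-21, -15)), Mul(288, -296)) = Add(Mul(7, -36), -85248) = Add(-252, -85248) = -85500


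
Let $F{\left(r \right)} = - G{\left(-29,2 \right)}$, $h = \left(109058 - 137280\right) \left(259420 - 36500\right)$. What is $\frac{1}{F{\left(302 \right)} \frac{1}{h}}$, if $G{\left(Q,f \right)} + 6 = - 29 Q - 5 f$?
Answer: $\frac{1258249648}{165} \approx 7.6258 \cdot 10^{6}$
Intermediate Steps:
$G{\left(Q,f \right)} = -6 - 29 Q - 5 f$ ($G{\left(Q,f \right)} = -6 - \left(5 f + 29 Q\right) = -6 - 29 Q - 5 f$)
$h = -6291248240$ ($h = \left(109058 - 137280\right) 222920 = \left(-28222\right) 222920 = -6291248240$)
$F{\left(r \right)} = -825$ ($F{\left(r \right)} = - (-6 - -841 - 10) = - (-6 + 841 - 10) = \left(-1\right) 825 = -825$)
$\frac{1}{F{\left(302 \right)} \frac{1}{h}} = \frac{1}{\left(-825\right) \frac{1}{-6291248240}} = \frac{1}{\left(-825\right) \left(- \frac{1}{6291248240}\right)} = \frac{1}{\frac{165}{1258249648}} = \frac{1258249648}{165}$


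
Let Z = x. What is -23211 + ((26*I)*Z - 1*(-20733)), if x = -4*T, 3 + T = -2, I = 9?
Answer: 2202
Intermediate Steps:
T = -5 (T = -3 - 2 = -5)
x = 20 (x = -4*(-5) = 20)
Z = 20
-23211 + ((26*I)*Z - 1*(-20733)) = -23211 + ((26*9)*20 - 1*(-20733)) = -23211 + (234*20 + 20733) = -23211 + (4680 + 20733) = -23211 + 25413 = 2202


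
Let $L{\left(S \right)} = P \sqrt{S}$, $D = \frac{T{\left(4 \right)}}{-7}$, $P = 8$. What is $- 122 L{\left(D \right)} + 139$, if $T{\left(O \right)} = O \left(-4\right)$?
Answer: $139 - \frac{3904 \sqrt{7}}{7} \approx -1336.6$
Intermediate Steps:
$T{\left(O \right)} = - 4 O$
$D = \frac{16}{7}$ ($D = \frac{\left(-4\right) 4}{-7} = \left(-16\right) \left(- \frac{1}{7}\right) = \frac{16}{7} \approx 2.2857$)
$L{\left(S \right)} = 8 \sqrt{S}$
$- 122 L{\left(D \right)} + 139 = - 122 \cdot 8 \sqrt{\frac{16}{7}} + 139 = - 122 \cdot 8 \frac{4 \sqrt{7}}{7} + 139 = - 122 \frac{32 \sqrt{7}}{7} + 139 = - \frac{3904 \sqrt{7}}{7} + 139 = 139 - \frac{3904 \sqrt{7}}{7}$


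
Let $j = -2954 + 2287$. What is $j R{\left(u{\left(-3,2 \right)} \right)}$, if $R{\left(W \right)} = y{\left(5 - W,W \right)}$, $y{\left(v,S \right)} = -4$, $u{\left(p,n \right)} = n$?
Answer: $2668$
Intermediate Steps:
$R{\left(W \right)} = -4$
$j = -667$
$j R{\left(u{\left(-3,2 \right)} \right)} = \left(-667\right) \left(-4\right) = 2668$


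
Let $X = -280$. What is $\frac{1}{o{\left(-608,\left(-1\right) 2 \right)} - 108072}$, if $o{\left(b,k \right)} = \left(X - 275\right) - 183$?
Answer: $- \frac{1}{108810} \approx -9.1903 \cdot 10^{-6}$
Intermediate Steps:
$o{\left(b,k \right)} = -738$ ($o{\left(b,k \right)} = \left(-280 - 275\right) - 183 = -555 - 183 = -738$)
$\frac{1}{o{\left(-608,\left(-1\right) 2 \right)} - 108072} = \frac{1}{-738 - 108072} = \frac{1}{-108810} = - \frac{1}{108810}$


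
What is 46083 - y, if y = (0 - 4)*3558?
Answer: 60315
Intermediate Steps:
y = -14232 (y = -4*3558 = -14232)
46083 - y = 46083 - 1*(-14232) = 46083 + 14232 = 60315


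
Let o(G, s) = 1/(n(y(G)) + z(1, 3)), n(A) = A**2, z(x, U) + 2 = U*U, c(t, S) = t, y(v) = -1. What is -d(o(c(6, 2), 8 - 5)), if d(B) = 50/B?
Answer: -400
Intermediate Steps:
z(x, U) = -2 + U**2 (z(x, U) = -2 + U*U = -2 + U**2)
o(G, s) = 1/8 (o(G, s) = 1/((-1)**2 + (-2 + 3**2)) = 1/(1 + (-2 + 9)) = 1/(1 + 7) = 1/8)
-d(o(c(6, 2), 8 - 5)) = -50/1/8 = -50*8 = -1*400 = -400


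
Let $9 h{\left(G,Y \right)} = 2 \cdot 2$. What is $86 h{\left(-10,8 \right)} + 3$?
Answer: $\frac{371}{9} \approx 41.222$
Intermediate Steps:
$h{\left(G,Y \right)} = \frac{4}{9}$ ($h{\left(G,Y \right)} = \frac{2 \cdot 2}{9} = \frac{1}{9} \cdot 4 = \frac{4}{9}$)
$86 h{\left(-10,8 \right)} + 3 = 86 \cdot \frac{4}{9} + 3 = \frac{344}{9} + 3 = \frac{371}{9}$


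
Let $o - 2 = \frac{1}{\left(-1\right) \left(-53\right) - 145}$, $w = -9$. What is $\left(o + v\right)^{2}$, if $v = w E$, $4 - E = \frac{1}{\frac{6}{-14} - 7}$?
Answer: $\frac{443649969}{357604} \approx 1240.6$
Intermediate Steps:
$E = \frac{215}{52}$ ($E = 4 - \frac{1}{\frac{6}{-14} - 7} = 4 - \frac{1}{6 \left(- \frac{1}{14}\right) - 7} = 4 - \frac{1}{- \frac{3}{7} - 7} = 4 - \frac{1}{- \frac{52}{7}} = 4 - - \frac{7}{52} = 4 + \frac{7}{52} = \frac{215}{52} \approx 4.1346$)
$o = \frac{183}{92}$ ($o = 2 + \frac{1}{\left(-1\right) \left(-53\right) - 145} = 2 + \frac{1}{53 - 145} = 2 + \frac{1}{-92} = 2 - \frac{1}{92} = \frac{183}{92} \approx 1.9891$)
$v = - \frac{1935}{52}$ ($v = \left(-9\right) \frac{215}{52} = - \frac{1935}{52} \approx -37.212$)
$\left(o + v\right)^{2} = \left(\frac{183}{92} - \frac{1935}{52}\right)^{2} = \left(- \frac{21063}{598}\right)^{2} = \frac{443649969}{357604}$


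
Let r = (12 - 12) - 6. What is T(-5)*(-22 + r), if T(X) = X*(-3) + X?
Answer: -280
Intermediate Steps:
T(X) = -2*X (T(X) = -3*X + X = -2*X)
r = -6 (r = 0 - 6 = -6)
T(-5)*(-22 + r) = (-2*(-5))*(-22 - 6) = 10*(-28) = -280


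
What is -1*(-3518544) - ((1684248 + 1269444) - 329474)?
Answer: 894326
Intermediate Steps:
-1*(-3518544) - ((1684248 + 1269444) - 329474) = 3518544 - (2953692 - 329474) = 3518544 - 1*2624218 = 3518544 - 2624218 = 894326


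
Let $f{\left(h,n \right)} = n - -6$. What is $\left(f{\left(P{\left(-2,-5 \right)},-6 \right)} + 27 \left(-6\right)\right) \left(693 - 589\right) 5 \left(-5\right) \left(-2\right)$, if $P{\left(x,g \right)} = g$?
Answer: $-842400$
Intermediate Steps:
$f{\left(h,n \right)} = 6 + n$ ($f{\left(h,n \right)} = n + 6 = 6 + n$)
$\left(f{\left(P{\left(-2,-5 \right)},-6 \right)} + 27 \left(-6\right)\right) \left(693 - 589\right) 5 \left(-5\right) \left(-2\right) = \left(\left(6 - 6\right) + 27 \left(-6\right)\right) \left(693 - 589\right) 5 \left(-5\right) \left(-2\right) = \left(0 - 162\right) 104 \left(\left(-25\right) \left(-2\right)\right) = \left(-162\right) 104 \cdot 50 = \left(-16848\right) 50 = -842400$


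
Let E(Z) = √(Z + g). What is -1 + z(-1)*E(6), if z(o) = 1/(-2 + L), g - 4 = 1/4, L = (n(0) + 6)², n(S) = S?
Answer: -1 + √41/68 ≈ -0.90584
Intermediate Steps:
L = 36 (L = (0 + 6)² = 6² = 36)
g = 17/4 (g = 4 + 1/4 = 4 + ¼ = 17/4 ≈ 4.2500)
z(o) = 1/34 (z(o) = 1/(-2 + 36) = 1/34)
E(Z) = √(17/4 + Z) (E(Z) = √(Z + 17/4) = √(17/4 + Z))
-1 + z(-1)*E(6) = -1 + (√(17 + 4*6)/2)/34 = -1 + (√(17 + 24)/2)/34 = -1 + (√41/2)/34 = -1 + √41/68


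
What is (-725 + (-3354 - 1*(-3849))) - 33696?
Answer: -33926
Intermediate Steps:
(-725 + (-3354 - 1*(-3849))) - 33696 = (-725 + (-3354 + 3849)) - 33696 = (-725 + 495) - 33696 = -230 - 33696 = -33926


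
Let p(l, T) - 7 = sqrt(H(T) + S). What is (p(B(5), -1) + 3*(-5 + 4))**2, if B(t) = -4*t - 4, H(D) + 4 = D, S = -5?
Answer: (4 + I*sqrt(10))**2 ≈ 6.0 + 25.298*I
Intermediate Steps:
H(D) = -4 + D
B(t) = -4 - 4*t
p(l, T) = 7 + sqrt(-9 + T) (p(l, T) = 7 + sqrt((-4 + T) - 5) = 7 + sqrt(-9 + T))
(p(B(5), -1) + 3*(-5 + 4))**2 = ((7 + sqrt(-9 - 1)) + 3*(-5 + 4))**2 = ((7 + sqrt(-10)) + 3*(-1))**2 = ((7 + I*sqrt(10)) - 3)**2 = (4 + I*sqrt(10))**2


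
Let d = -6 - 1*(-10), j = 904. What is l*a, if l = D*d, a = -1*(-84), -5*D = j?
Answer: -303744/5 ≈ -60749.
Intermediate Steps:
d = 4 (d = -6 + 10 = 4)
D = -904/5 (D = -1/5*904 = -904/5 ≈ -180.80)
a = 84
l = -3616/5 (l = -904/5*4 = -3616/5 ≈ -723.20)
l*a = -3616/5*84 = -303744/5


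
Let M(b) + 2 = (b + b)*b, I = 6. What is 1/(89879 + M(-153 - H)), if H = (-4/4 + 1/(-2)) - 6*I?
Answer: 2/233115 ≈ 8.5795e-6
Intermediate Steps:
H = -75/2 (H = (-4/4 + 1/(-2)) - 6*6 = (-4*¼ + 1*(-½)) - 36 = (-1 - ½) - 36 = -3/2 - 36 = -75/2 ≈ -37.500)
M(b) = -2 + 2*b² (M(b) = -2 + (b + b)*b = -2 + (2*b)*b = -2 + 2*b²)
1/(89879 + M(-153 - H)) = 1/(89879 + (-2 + 2*(-153 - 1*(-75/2))²)) = 1/(89879 + (-2 + 2*(-153 + 75/2)²)) = 1/(89879 + (-2 + 2*(-231/2)²)) = 1/(89879 + (-2 + 2*(53361/4))) = 1/(89879 + (-2 + 53361/2)) = 1/(89879 + 53357/2) = 1/(233115/2) = 2/233115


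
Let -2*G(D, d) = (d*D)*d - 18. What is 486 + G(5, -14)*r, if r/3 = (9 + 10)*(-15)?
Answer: 411741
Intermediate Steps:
G(D, d) = 9 - D*d²/2 (G(D, d) = -((d*D)*d - 18)/2 = -((D*d)*d - 18)/2 = -(D*d² - 18)/2 = -(-18 + D*d²)/2 = 9 - D*d²/2)
r = -855 (r = 3*((9 + 10)*(-15)) = 3*(19*(-15)) = 3*(-285) = -855)
486 + G(5, -14)*r = 486 + (9 - ½*5*(-14)²)*(-855) = 486 + (9 - ½*5*196)*(-855) = 486 + (9 - 490)*(-855) = 486 - 481*(-855) = 486 + 411255 = 411741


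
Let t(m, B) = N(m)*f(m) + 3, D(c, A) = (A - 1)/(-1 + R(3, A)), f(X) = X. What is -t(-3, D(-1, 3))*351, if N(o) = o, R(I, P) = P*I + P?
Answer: -4212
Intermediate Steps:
R(I, P) = P + I*P (R(I, P) = I*P + P = P + I*P)
D(c, A) = (-1 + A)/(-1 + 4*A) (D(c, A) = (A - 1)/(-1 + A*(1 + 3)) = (-1 + A)/(-1 + A*4) = (-1 + A)/(-1 + 4*A))
t(m, B) = 3 + m**2 (t(m, B) = m*m + 3 = m**2 + 3 = 3 + m**2)
-t(-3, D(-1, 3))*351 = -(3 + (-3)**2)*351 = -(3 + 9)*351 = -12*351 = -1*4212 = -4212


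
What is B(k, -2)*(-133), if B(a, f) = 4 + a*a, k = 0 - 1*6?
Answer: -5320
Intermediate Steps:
k = -6 (k = 0 - 6 = -6)
B(a, f) = 4 + a²
B(k, -2)*(-133) = (4 + (-6)²)*(-133) = (4 + 36)*(-133) = 40*(-133) = -5320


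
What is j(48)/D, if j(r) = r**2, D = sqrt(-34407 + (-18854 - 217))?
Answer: -384*I*sqrt(5942)/2971 ≈ -9.9631*I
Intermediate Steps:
D = 3*I*sqrt(5942) (D = sqrt(-34407 - 19071) = sqrt(-53478) = 3*I*sqrt(5942) ≈ 231.25*I)
j(48)/D = 48**2/((3*I*sqrt(5942))) = 2304*(-I*sqrt(5942)/17826) = -384*I*sqrt(5942)/2971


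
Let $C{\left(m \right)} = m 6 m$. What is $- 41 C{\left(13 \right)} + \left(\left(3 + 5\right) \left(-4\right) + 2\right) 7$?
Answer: $-41784$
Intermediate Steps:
$C{\left(m \right)} = 6 m^{2}$ ($C{\left(m \right)} = 6 m m = 6 m^{2}$)
$- 41 C{\left(13 \right)} + \left(\left(3 + 5\right) \left(-4\right) + 2\right) 7 = - 41 \cdot 6 \cdot 13^{2} + \left(\left(3 + 5\right) \left(-4\right) + 2\right) 7 = - 41 \cdot 6 \cdot 169 + \left(8 \left(-4\right) + 2\right) 7 = \left(-41\right) 1014 + \left(-32 + 2\right) 7 = -41574 - 210 = -41784$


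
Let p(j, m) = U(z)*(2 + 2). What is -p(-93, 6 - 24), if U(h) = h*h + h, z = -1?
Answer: 0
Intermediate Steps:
U(h) = h + h**2 (U(h) = h**2 + h = h + h**2)
p(j, m) = 0 (p(j, m) = (-(1 - 1))*(2 + 2) = -1*0*4 = 0*4 = 0)
-p(-93, 6 - 24) = -1*0 = 0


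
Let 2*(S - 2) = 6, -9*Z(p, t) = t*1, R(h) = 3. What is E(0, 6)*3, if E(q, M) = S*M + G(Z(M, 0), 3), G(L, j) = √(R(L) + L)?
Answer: 90 + 3*√3 ≈ 95.196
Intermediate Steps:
Z(p, t) = -t/9
S = 5 (S = 2 + (½)*6 = 2 + 3 = 5)
G(L, j) = √(3 + L)
E(q, M) = √3 + 5*M (E(q, M) = 5*M + √(3 - ⅑*0) = 5*M + √(3 + 0) = 5*M + √3 = √3 + 5*M)
E(0, 6)*3 = (√3 + 5*6)*3 = (√3 + 30)*3 = (30 + √3)*3 = 90 + 3*√3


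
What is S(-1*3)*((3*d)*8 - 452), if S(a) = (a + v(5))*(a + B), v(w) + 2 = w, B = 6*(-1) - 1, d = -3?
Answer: 0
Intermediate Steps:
B = -7 (B = -6 - 1 = -7)
v(w) = -2 + w
S(a) = (-7 + a)*(3 + a) (S(a) = (a + (-2 + 5))*(a - 7) = (a + 3)*(-7 + a) = (3 + a)*(-7 + a) = (-7 + a)*(3 + a))
S(-1*3)*((3*d)*8 - 452) = (-21 + (-1*3)² - (-4)*3)*((3*(-3))*8 - 452) = (-21 + (-3)² - 4*(-3))*(-9*8 - 452) = (-21 + 9 + 12)*(-72 - 452) = 0*(-524) = 0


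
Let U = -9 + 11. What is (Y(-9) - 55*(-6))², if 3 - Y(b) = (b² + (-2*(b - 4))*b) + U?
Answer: 234256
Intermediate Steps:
U = 2
Y(b) = 1 - b² - b*(8 - 2*b) (Y(b) = 3 - ((b² + (-2*(b - 4))*b) + 2) = 3 - ((b² + (-2*(-4 + b))*b) + 2) = 3 - ((b² + (8 - 2*b)*b) + 2) = 3 - ((b² + b*(8 - 2*b)) + 2) = 3 - (2 + b² + b*(8 - 2*b)) = 3 + (-2 - b² - b*(8 - 2*b)) = 1 - b² - b*(8 - 2*b))
(Y(-9) - 55*(-6))² = ((1 + (-9)² - 8*(-9)) - 55*(-6))² = ((1 + 81 + 72) + 330)² = (154 + 330)² = 484² = 234256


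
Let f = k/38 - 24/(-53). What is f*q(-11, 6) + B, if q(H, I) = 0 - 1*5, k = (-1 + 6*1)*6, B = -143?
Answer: -150256/1007 ≈ -149.21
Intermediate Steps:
k = 30 (k = (-1 + 6)*6 = 5*6 = 30)
f = 1251/1007 (f = 30/38 - 24/(-53) = 30*(1/38) - 24*(-1/53) = 15/19 + 24/53 = 1251/1007 ≈ 1.2423)
q(H, I) = -5 (q(H, I) = 0 - 5 = -5)
f*q(-11, 6) + B = (1251/1007)*(-5) - 143 = -6255/1007 - 143 = -150256/1007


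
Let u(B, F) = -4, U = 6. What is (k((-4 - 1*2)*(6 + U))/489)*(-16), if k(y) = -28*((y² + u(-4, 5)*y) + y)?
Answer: 806400/163 ≈ 4947.2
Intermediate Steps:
k(y) = -28*y² + 84*y (k(y) = -28*((y² - 4*y) + y) = -28*(y² - 3*y) = -28*y² + 84*y)
(k((-4 - 1*2)*(6 + U))/489)*(-16) = ((28*((-4 - 1*2)*(6 + 6))*(3 - (-4 - 1*2)*(6 + 6)))/489)*(-16) = ((28*((-4 - 2)*12)*(3 - (-4 - 2)*12))*(1/489))*(-16) = ((28*(-6*12)*(3 - (-6)*12))*(1/489))*(-16) = ((28*(-72)*(3 - 1*(-72)))*(1/489))*(-16) = ((28*(-72)*(3 + 72))*(1/489))*(-16) = ((28*(-72)*75)*(1/489))*(-16) = -151200*1/489*(-16) = -50400/163*(-16) = 806400/163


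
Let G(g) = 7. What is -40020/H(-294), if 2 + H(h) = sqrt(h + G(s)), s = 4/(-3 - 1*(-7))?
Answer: 26680/97 + 13340*I*sqrt(287)/97 ≈ 275.05 + 2329.8*I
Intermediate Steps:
s = 1 (s = 4/(-3 + 7) = 4/4 = 4*(1/4) = 1)
H(h) = -2 + sqrt(7 + h) (H(h) = -2 + sqrt(h + 7) = -2 + sqrt(7 + h))
-40020/H(-294) = -40020/(-2 + sqrt(7 - 294)) = -40020/(-2 + sqrt(-287)) = -40020/(-2 + I*sqrt(287))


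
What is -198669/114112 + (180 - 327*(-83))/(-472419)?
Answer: -32324221421/17969558976 ≈ -1.7988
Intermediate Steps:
-198669/114112 + (180 - 327*(-83))/(-472419) = -198669*1/114112 + (180 + 27141)*(-1/472419) = -198669/114112 + 27321*(-1/472419) = -198669/114112 - 9107/157473 = -32324221421/17969558976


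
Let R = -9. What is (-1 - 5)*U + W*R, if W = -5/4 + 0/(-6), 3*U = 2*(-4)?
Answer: 109/4 ≈ 27.250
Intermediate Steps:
U = -8/3 (U = (2*(-4))/3 = (⅓)*(-8) = -8/3 ≈ -2.6667)
W = -5/4 (W = -5*¼ + 0*(-⅙) = -5/4 + 0 = -5/4 ≈ -1.2500)
(-1 - 5)*U + W*R = (-1 - 5)*(-8/3) - 5/4*(-9) = -6*(-8/3) + 45/4 = 16 + 45/4 = 109/4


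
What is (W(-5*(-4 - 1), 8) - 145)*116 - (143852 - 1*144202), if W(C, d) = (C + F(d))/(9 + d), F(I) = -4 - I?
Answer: -278482/17 ≈ -16381.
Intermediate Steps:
W(C, d) = (-4 + C - d)/(9 + d) (W(C, d) = (C + (-4 - d))/(9 + d) = (-4 + C - d)/(9 + d))
(W(-5*(-4 - 1), 8) - 145)*116 - (143852 - 1*144202) = ((-4 - 5*(-4 - 1) - 1*8)/(9 + 8) - 145)*116 - (143852 - 1*144202) = ((-4 - 5*(-5) - 8)/17 - 145)*116 - (143852 - 144202) = ((-4 + 25 - 8)/17 - 145)*116 - 1*(-350) = ((1/17)*13 - 145)*116 + 350 = (13/17 - 145)*116 + 350 = -2452/17*116 + 350 = -284432/17 + 350 = -278482/17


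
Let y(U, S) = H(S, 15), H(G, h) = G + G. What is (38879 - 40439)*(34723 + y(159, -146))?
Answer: -53712360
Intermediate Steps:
H(G, h) = 2*G
y(U, S) = 2*S
(38879 - 40439)*(34723 + y(159, -146)) = (38879 - 40439)*(34723 + 2*(-146)) = -1560*(34723 - 292) = -1560*34431 = -53712360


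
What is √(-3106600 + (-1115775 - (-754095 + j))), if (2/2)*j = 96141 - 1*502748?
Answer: I*√3061673 ≈ 1749.8*I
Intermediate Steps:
j = -406607 (j = 96141 - 1*502748 = 96141 - 502748 = -406607)
√(-3106600 + (-1115775 - (-754095 + j))) = √(-3106600 + (-1115775 - (-754095 - 406607))) = √(-3106600 + (-1115775 - 1*(-1160702))) = √(-3106600 + (-1115775 + 1160702)) = √(-3106600 + 44927) = √(-3061673) = I*√3061673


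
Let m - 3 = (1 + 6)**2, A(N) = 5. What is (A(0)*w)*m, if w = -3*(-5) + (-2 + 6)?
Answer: 4940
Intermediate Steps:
w = 19 (w = 15 + 4 = 19)
m = 52 (m = 3 + (1 + 6)**2 = 3 + 7**2 = 3 + 49 = 52)
(A(0)*w)*m = (5*19)*52 = 95*52 = 4940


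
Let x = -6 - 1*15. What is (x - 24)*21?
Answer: -945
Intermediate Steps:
x = -21 (x = -6 - 15 = -21)
(x - 24)*21 = (-21 - 24)*21 = -45*21 = -945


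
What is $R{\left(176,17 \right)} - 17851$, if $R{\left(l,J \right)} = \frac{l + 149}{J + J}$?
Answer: $- \frac{606609}{34} \approx -17841.0$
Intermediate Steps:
$R{\left(l,J \right)} = \frac{149 + l}{2 J}$
$R{\left(176,17 \right)} - 17851 = \frac{149 + 176}{2 \cdot 17} - 17851 = \frac{1}{2} \cdot \frac{1}{17} \cdot 325 - 17851 = \frac{325}{34} - 17851 = - \frac{606609}{34}$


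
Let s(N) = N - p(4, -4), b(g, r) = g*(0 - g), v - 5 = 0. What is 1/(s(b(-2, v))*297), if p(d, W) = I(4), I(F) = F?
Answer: -1/2376 ≈ -0.00042088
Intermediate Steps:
v = 5 (v = 5 + 0 = 5)
p(d, W) = 4
b(g, r) = -g² (b(g, r) = g*(-g) = -g²)
s(N) = -4 + N (s(N) = N - 1*4 = N - 4 = -4 + N)
1/(s(b(-2, v))*297) = 1/((-4 - 1*(-2)²)*297) = 1/((-4 - 1*4)*297) = 1/((-4 - 4)*297) = 1/(-8*297) = 1/(-2376) = -1/2376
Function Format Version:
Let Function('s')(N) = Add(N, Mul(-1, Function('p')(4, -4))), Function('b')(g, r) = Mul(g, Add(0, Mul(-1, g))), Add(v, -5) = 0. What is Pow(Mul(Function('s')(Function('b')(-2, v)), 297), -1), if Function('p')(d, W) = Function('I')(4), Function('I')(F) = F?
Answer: Rational(-1, 2376) ≈ -0.00042088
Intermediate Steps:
v = 5 (v = Add(5, 0) = 5)
Function('p')(d, W) = 4
Function('b')(g, r) = Mul(-1, Pow(g, 2)) (Function('b')(g, r) = Mul(g, Mul(-1, g)) = Mul(-1, Pow(g, 2)))
Function('s')(N) = Add(-4, N) (Function('s')(N) = Add(N, Mul(-1, 4)) = Add(N, -4) = Add(-4, N))
Pow(Mul(Function('s')(Function('b')(-2, v)), 297), -1) = Pow(Mul(Add(-4, Mul(-1, Pow(-2, 2))), 297), -1) = Pow(Mul(Add(-4, Mul(-1, 4)), 297), -1) = Pow(Mul(Add(-4, -4), 297), -1) = Pow(Mul(-8, 297), -1) = Pow(-2376, -1) = Rational(-1, 2376)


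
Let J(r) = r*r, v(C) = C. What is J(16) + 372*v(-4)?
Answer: -1232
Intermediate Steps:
J(r) = r²
J(16) + 372*v(-4) = 16² + 372*(-4) = 256 - 1488 = -1232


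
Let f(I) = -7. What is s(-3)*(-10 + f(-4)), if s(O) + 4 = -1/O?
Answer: 187/3 ≈ 62.333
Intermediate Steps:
s(O) = -4 - 1/O
s(-3)*(-10 + f(-4)) = (-4 - 1/(-3))*(-10 - 7) = (-4 - 1*(-⅓))*(-17) = (-4 + ⅓)*(-17) = -11/3*(-17) = 187/3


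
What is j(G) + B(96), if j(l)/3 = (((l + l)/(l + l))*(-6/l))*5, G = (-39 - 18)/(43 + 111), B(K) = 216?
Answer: 8724/19 ≈ 459.16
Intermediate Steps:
G = -57/154 ≈ -0.37013
j(l) = -90/l (j(l) = 3*((((l + l)/(l + l))*(-6/l))*5) = 3*((((2*l)/((2*l)))*(-6/l))*5) = 3*((((2*l)*(1/(2*l)))*(-6/l))*5) = 3*((1*(-6/l))*5) = 3*(-6/l*5) = 3*(-30/l) = -90/l)
j(G) + B(96) = -90/(-57/154) + 216 = -90*(-154/57) + 216 = 4620/19 + 216 = 8724/19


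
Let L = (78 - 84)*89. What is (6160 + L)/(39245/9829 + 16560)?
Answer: 55297954/162807485 ≈ 0.33965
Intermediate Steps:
L = -534 (L = -6*89 = -534)
(6160 + L)/(39245/9829 + 16560) = (6160 - 534)/(39245/9829 + 16560) = 5626/(39245*(1/9829) + 16560) = 5626/(39245/9829 + 16560) = 5626/(162807485/9829) = 5626*(9829/162807485) = 55297954/162807485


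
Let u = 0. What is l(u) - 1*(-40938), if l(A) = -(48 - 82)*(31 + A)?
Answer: 41992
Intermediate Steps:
l(A) = 1054 + 34*A (l(A) = -(-34)*(31 + A) = -(-1054 - 34*A) = 1054 + 34*A)
l(u) - 1*(-40938) = (1054 + 34*0) - 1*(-40938) = (1054 + 0) + 40938 = 1054 + 40938 = 41992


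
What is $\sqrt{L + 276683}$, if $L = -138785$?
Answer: $3 \sqrt{15322} \approx 371.35$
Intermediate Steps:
$\sqrt{L + 276683} = \sqrt{-138785 + 276683} = \sqrt{137898} = 3 \sqrt{15322}$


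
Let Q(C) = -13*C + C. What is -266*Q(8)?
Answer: 25536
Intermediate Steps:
Q(C) = -12*C
-266*Q(8) = -(-3192)*8 = -266*(-96) = 25536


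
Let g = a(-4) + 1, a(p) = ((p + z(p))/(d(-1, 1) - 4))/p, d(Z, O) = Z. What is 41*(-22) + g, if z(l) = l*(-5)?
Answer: -4501/5 ≈ -900.20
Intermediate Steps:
z(l) = -5*l
a(p) = ⅘ (a(p) = ((p - 5*p)/(-1 - 4))/p = (-4*p/(-5))/p = (-4*p*(-⅕))/p = (4*p/5)/p = ⅘)
g = 9/5 (g = ⅘ + 1 = 9/5 ≈ 1.8000)
41*(-22) + g = 41*(-22) + 9/5 = -902 + 9/5 = -4501/5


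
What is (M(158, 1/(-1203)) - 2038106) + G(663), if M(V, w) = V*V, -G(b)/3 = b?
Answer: -2015131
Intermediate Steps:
G(b) = -3*b
M(V, w) = V**2
(M(158, 1/(-1203)) - 2038106) + G(663) = (158**2 - 2038106) - 3*663 = (24964 - 2038106) - 1989 = -2013142 - 1989 = -2015131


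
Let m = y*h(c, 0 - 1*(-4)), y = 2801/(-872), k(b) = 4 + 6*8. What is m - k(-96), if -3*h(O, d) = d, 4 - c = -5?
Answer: -31207/654 ≈ -47.717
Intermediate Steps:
k(b) = 52 (k(b) = 4 + 48 = 52)
c = 9 (c = 4 - 1*(-5) = 4 + 5 = 9)
y = -2801/872 (y = 2801*(-1/872) = -2801/872 ≈ -3.2122)
h(O, d) = -d/3
m = 2801/654 (m = -(-2801)*(0 - 1*(-4))/2616 = -(-2801)*(0 + 4)/2616 = -(-2801)*4/2616 = -2801/872*(-4/3) = 2801/654 ≈ 4.2829)
m - k(-96) = 2801/654 - 1*52 = 2801/654 - 52 = -31207/654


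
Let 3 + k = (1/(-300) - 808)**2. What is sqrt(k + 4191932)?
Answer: sqrt(436031854801)/300 ≈ 2201.1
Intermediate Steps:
k = 58757974801/90000 (k = -3 + (1/(-300) - 808)**2 = -3 + (-1/300 - 808)**2 = -3 + (-242401/300)**2 = -3 + 58758244801/90000 = 58757974801/90000 ≈ 6.5287e+5)
sqrt(k + 4191932) = sqrt(58757974801/90000 + 4191932) = sqrt(436031854801/90000) = sqrt(436031854801)/300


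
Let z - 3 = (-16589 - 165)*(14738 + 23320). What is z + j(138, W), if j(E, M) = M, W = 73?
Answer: -637623656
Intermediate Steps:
z = -637623729 (z = 3 + (-16589 - 165)*(14738 + 23320) = 3 - 16754*38058 = 3 - 637623732 = -637623729)
z + j(138, W) = -637623729 + 73 = -637623656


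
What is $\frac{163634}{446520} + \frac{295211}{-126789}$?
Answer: $- \frac{18511770749}{9435637380} \approx -1.9619$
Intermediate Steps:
$\frac{163634}{446520} + \frac{295211}{-126789} = 163634 \cdot \frac{1}{446520} + 295211 \left(- \frac{1}{126789}\right) = \frac{81817}{223260} - \frac{295211}{126789} = - \frac{18511770749}{9435637380}$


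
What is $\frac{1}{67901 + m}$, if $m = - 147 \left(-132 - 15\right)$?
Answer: $\frac{1}{89510} \approx 1.1172 \cdot 10^{-5}$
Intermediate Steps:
$m = 21609$ ($m = - 147 \left(-132 - 15\right) = \left(-147\right) \left(-147\right) = 21609$)
$\frac{1}{67901 + m} = \frac{1}{67901 + 21609} = \frac{1}{89510}$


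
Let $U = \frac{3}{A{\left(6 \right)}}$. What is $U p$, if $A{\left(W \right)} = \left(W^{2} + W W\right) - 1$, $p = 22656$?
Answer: $\frac{67968}{71} \approx 957.3$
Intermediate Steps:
$A{\left(W \right)} = -1 + 2 W^{2}$ ($A{\left(W \right)} = \left(W^{2} + W^{2}\right) - 1 = 2 W^{2} - 1 = -1 + 2 W^{2}$)
$U = \frac{3}{71}$ ($U = \frac{3}{-1 + 2 \cdot 6^{2}} = \frac{3}{-1 + 2 \cdot 36} = \frac{3}{-1 + 72} = \frac{3}{71} \approx 0.042253$)
$U p = \frac{3}{71} \cdot 22656 = \frac{67968}{71}$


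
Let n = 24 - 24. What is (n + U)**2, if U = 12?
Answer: 144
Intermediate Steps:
n = 0
(n + U)**2 = (0 + 12)**2 = 12**2 = 144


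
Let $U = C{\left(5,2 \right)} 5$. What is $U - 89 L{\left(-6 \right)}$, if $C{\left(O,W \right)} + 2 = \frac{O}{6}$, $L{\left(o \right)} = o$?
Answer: $\frac{3169}{6} \approx 528.17$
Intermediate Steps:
$C{\left(O,W \right)} = -2 + \frac{O}{6}$
$U = - \frac{35}{6}$ ($U = \left(-2 + \frac{1}{6} \cdot 5\right) 5 = \left(-2 + \frac{5}{6}\right) 5 = \left(- \frac{7}{6}\right) 5 = - \frac{35}{6} \approx -5.8333$)
$U - 89 L{\left(-6 \right)} = - \frac{35}{6} - -534 = - \frac{35}{6} + 534 = \frac{3169}{6}$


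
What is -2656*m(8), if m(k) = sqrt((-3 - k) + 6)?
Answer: -2656*I*sqrt(5) ≈ -5939.0*I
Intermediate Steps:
m(k) = sqrt(3 - k)
-2656*m(8) = -2656*sqrt(3 - 1*8) = -2656*sqrt(3 - 8) = -2656*I*sqrt(5)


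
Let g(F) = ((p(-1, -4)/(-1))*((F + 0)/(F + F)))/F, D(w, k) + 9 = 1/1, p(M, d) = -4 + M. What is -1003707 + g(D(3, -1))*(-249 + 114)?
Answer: -16058637/16 ≈ -1.0037e+6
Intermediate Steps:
D(w, k) = -8 (D(w, k) = -9 + 1/1 = -9 + 1 = -8)
g(F) = 5/(2*F) (g(F) = (((-4 - 1)/(-1))*((F + 0)/(F + F)))/F = ((-5*(-1))*(F/((2*F))))/F = (5*(F*(1/(2*F))))/F = (5*(½))/F = 5/(2*F))
-1003707 + g(D(3, -1))*(-249 + 114) = -1003707 + ((5/2)/(-8))*(-249 + 114) = -1003707 + ((5/2)*(-⅛))*(-135) = -1003707 - 5/16*(-135) = -1003707 + 675/16 = -16058637/16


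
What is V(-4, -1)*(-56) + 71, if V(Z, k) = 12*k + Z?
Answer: 967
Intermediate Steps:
V(Z, k) = Z + 12*k
V(-4, -1)*(-56) + 71 = (-4 + 12*(-1))*(-56) + 71 = (-4 - 12)*(-56) + 71 = -16*(-56) + 71 = 896 + 71 = 967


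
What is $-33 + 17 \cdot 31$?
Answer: $494$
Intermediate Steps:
$-33 + 17 \cdot 31 = -33 + 527 = 494$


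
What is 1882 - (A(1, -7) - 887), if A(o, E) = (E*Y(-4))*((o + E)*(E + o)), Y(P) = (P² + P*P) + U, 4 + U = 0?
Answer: 9825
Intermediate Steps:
U = -4 (U = -4 + 0 = -4)
Y(P) = -4 + 2*P² (Y(P) = (P² + P*P) - 4 = (P² + P²) - 4 = 2*P² - 4 = -4 + 2*P²)
A(o, E) = 28*E*(E + o)² (A(o, E) = (E*(-4 + 2*(-4)²))*((o + E)*(E + o)) = (E*(-4 + 2*16))*((E + o)*(E + o)) = (E*(-4 + 32))*(E + o)² = (E*28)*(E + o)² = (28*E)*(E + o)² = 28*E*(E + o)²)
1882 - (A(1, -7) - 887) = 1882 - (28*(-7)*(-7 + 1)² - 887) = 1882 - (28*(-7)*(-6)² - 887) = 1882 - (28*(-7)*36 - 887) = 1882 - (-7056 - 887) = 1882 - 1*(-7943) = 1882 + 7943 = 9825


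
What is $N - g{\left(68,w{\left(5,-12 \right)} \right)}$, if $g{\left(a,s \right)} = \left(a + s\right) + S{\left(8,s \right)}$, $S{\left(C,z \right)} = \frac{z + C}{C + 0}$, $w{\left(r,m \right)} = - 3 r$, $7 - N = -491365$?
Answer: $\frac{3930559}{8} \approx 4.9132 \cdot 10^{5}$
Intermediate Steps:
$N = 491372$ ($N = 7 - -491365 = 7 + 491365 = 491372$)
$S{\left(C,z \right)} = \frac{C + z}{C}$
$g{\left(a,s \right)} = 1 + a + \frac{9 s}{8}$ ($g{\left(a,s \right)} = \left(a + s\right) + \frac{8 + s}{8} = \left(a + s\right) + \left(1 + \frac{s}{8}\right) = 1 + a + \frac{9 s}{8}$)
$N - g{\left(68,w{\left(5,-12 \right)} \right)} = 491372 - \left(1 + 68 + \frac{9 \left(\left(-3\right) 5\right)}{8}\right) = 491372 - \left(1 + 68 + \frac{9}{8} \left(-15\right)\right) = 491372 - \left(1 + 68 - \frac{135}{8}\right) = 491372 - \frac{417}{8} = \frac{3930559}{8}$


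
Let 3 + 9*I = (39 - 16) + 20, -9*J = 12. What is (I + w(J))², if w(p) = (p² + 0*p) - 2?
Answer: 1444/81 ≈ 17.827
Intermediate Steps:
J = -4/3 (J = -⅑*12 = -4/3 ≈ -1.3333)
w(p) = -2 + p² (w(p) = (p² + 0) - 2 = p² - 2 = -2 + p²)
I = 40/9 (I = -⅓ + ((39 - 16) + 20)/9 = -⅓ + (23 + 20)/9 = -⅓ + (⅑)*43 = -⅓ + 43/9 = 40/9 ≈ 4.4444)
(I + w(J))² = (40/9 + (-2 + (-4/3)²))² = (40/9 + (-2 + 16/9))² = (40/9 - 2/9)² = (38/9)² = 1444/81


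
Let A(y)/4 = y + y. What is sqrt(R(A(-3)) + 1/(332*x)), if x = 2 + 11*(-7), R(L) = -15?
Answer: I*sqrt(93001749)/2490 ≈ 3.873*I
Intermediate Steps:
A(y) = 8*y (A(y) = 4*(y + y) = 4*(2*y) = 8*y)
x = -75 (x = 2 - 77 = -75)
sqrt(R(A(-3)) + 1/(332*x)) = sqrt(-15 + 1/(332*(-75))) = sqrt(-15 + (1/332)*(-1/75)) = sqrt(-15 - 1/24900) = sqrt(-373501/24900) = I*sqrt(93001749)/2490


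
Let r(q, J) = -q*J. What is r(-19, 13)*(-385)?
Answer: -95095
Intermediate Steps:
r(q, J) = -J*q
r(-19, 13)*(-385) = -1*13*(-19)*(-385) = 247*(-385) = -95095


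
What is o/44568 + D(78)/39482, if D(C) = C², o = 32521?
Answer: 777572917/879816888 ≈ 0.88379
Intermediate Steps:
o/44568 + D(78)/39482 = 32521/44568 + 78²/39482 = 32521*(1/44568) + 6084*(1/39482) = 32521/44568 + 3042/19741 = 777572917/879816888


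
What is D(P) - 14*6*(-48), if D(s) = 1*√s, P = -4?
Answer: 4032 + 2*I ≈ 4032.0 + 2.0*I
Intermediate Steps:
D(s) = √s
D(P) - 14*6*(-48) = √(-4) - 14*6*(-48) = 2*I - 84*(-48) = 2*I + 4032 = 4032 + 2*I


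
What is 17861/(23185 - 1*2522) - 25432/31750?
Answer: 20792667/328025125 ≈ 0.063387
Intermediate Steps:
17861/(23185 - 1*2522) - 25432/31750 = 17861/(23185 - 2522) - 25432*1/31750 = 17861/20663 - 12716/15875 = 20792667/328025125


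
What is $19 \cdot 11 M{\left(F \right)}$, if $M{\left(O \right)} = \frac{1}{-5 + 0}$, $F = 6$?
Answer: $- \frac{209}{5} \approx -41.8$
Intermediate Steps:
$M{\left(O \right)} = - \frac{1}{5}$ ($M{\left(O \right)} = \frac{1}{-5} = - \frac{1}{5}$)
$19 \cdot 11 M{\left(F \right)} = 19 \cdot 11 \left(- \frac{1}{5}\right) = 209 \left(- \frac{1}{5}\right) = - \frac{209}{5}$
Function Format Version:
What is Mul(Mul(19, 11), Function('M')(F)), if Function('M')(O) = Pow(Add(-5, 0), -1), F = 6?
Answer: Rational(-209, 5) ≈ -41.800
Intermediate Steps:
Function('M')(O) = Rational(-1, 5) (Function('M')(O) = Pow(-5, -1) = Rational(-1, 5))
Mul(Mul(19, 11), Function('M')(F)) = Mul(Mul(19, 11), Rational(-1, 5)) = Mul(209, Rational(-1, 5)) = Rational(-209, 5)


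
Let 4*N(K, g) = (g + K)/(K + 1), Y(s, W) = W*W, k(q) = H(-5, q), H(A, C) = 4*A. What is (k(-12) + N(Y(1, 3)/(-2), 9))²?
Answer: 323761/784 ≈ 412.96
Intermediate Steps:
k(q) = -20 (k(q) = 4*(-5) = -20)
Y(s, W) = W²
N(K, g) = (K + g)/(4*(1 + K)) (N(K, g) = ((g + K)/(K + 1))/4 = ((K + g)/(1 + K))/4 = (K + g)/(4*(1 + K)))
(k(-12) + N(Y(1, 3)/(-2), 9))² = (-20 + (3²/(-2) + 9)/(4*(1 + 3²/(-2))))² = (-20 + (9*(-½) + 9)/(4*(1 + 9*(-½))))² = (-20 + (-9/2 + 9)/(4*(1 - 9/2)))² = (-20 + (¼)*(9/2)/(-7/2))² = (-20 + (¼)*(-2/7)*(9/2))² = (-20 - 9/28)² = (-569/28)² = 323761/784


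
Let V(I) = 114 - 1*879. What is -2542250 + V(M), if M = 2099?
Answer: -2543015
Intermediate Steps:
V(I) = -765 (V(I) = 114 - 879 = -765)
-2542250 + V(M) = -2542250 - 765 = -2543015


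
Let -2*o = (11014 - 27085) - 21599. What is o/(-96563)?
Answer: -18835/96563 ≈ -0.19505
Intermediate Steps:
o = 18835 (o = -((11014 - 27085) - 21599)/2 = -(-16071 - 21599)/2 = -1/2*(-37670) = 18835)
o/(-96563) = 18835/(-96563) = 18835*(-1/96563) = -18835/96563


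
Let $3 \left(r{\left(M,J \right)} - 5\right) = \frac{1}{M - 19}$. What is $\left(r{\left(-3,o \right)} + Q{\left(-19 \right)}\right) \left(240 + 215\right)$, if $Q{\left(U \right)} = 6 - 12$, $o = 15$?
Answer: $- \frac{30485}{66} \approx -461.89$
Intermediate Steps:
$r{\left(M,J \right)} = 5 + \frac{1}{3 \left(-19 + M\right)}$ ($r{\left(M,J \right)} = 5 + \frac{1}{3 \left(M - 19\right)} = 5 + \frac{1}{3 \left(-19 + M\right)}$)
$Q{\left(U \right)} = -6$ ($Q{\left(U \right)} = 6 - 12 = -6$)
$\left(r{\left(-3,o \right)} + Q{\left(-19 \right)}\right) \left(240 + 215\right) = \left(\frac{-284 + 15 \left(-3\right)}{3 \left(-19 - 3\right)} - 6\right) \left(240 + 215\right) = \left(\frac{-284 - 45}{3 \left(-22\right)} - 6\right) 455 = \left(\frac{1}{3} \left(- \frac{1}{22}\right) \left(-329\right) - 6\right) 455 = \left(\frac{329}{66} - 6\right) 455 = \left(- \frac{67}{66}\right) 455 = - \frac{30485}{66}$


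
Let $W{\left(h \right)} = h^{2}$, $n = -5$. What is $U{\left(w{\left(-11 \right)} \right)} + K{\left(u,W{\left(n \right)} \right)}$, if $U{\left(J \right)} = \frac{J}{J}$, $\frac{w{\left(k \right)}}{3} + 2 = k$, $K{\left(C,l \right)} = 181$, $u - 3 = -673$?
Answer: $182$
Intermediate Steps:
$u = -670$ ($u = 3 - 673 = -670$)
$w{\left(k \right)} = -6 + 3 k$
$U{\left(J \right)} = 1$
$U{\left(w{\left(-11 \right)} \right)} + K{\left(u,W{\left(n \right)} \right)} = 1 + 181 = 182$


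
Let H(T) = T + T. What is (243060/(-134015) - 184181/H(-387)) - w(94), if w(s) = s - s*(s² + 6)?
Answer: 17245548017843/20745522 ≈ 8.3129e+5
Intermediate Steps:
H(T) = 2*T
w(s) = s - s*(6 + s²)
(243060/(-134015) - 184181/H(-387)) - w(94) = (243060/(-134015) - 184181/(2*(-387))) - (-1)*94*(5 + 94²) = (243060*(-1/134015) - 184181/(-774)) - (-1)*94*(5 + 8836) = (-48612/26803 - 184181*(-1/774)) - (-1)*94*8841 = (-48612/26803 + 184181/774) - 1*(-831054) = 4898977655/20745522 + 831054 = 17245548017843/20745522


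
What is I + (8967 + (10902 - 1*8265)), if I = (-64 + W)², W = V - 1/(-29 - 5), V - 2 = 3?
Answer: 17434249/1156 ≈ 15082.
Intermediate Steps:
V = 5 (V = 2 + 3 = 5)
W = 171/34 (W = 5 - 1/(-29 - 5) = 5 - 1/(-34) = 5 - 1*(-1/34) = 5 + 1/34 = 171/34 ≈ 5.0294)
I = 4020025/1156 (I = (-64 + 171/34)² = (-2005/34)² = 4020025/1156 ≈ 3477.5)
I + (8967 + (10902 - 1*8265)) = 4020025/1156 + (8967 + (10902 - 1*8265)) = 4020025/1156 + (8967 + (10902 - 8265)) = 4020025/1156 + (8967 + 2637) = 4020025/1156 + 11604 = 17434249/1156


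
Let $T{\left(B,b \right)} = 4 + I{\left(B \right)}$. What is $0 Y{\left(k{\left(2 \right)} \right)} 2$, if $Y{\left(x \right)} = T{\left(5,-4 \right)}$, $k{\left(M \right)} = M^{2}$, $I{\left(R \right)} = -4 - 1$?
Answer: $0$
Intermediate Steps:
$I{\left(R \right)} = -5$ ($I{\left(R \right)} = -4 - 1 = -5$)
$T{\left(B,b \right)} = -1$ ($T{\left(B,b \right)} = 4 - 5 = -1$)
$Y{\left(x \right)} = -1$
$0 Y{\left(k{\left(2 \right)} \right)} 2 = 0 \left(-1\right) 2 = 0 \cdot 2 = 0$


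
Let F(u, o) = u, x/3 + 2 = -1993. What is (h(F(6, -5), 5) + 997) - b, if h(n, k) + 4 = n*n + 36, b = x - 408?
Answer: 7458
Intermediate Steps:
x = -5985 (x = -6 + 3*(-1993) = -6 - 5979 = -5985)
b = -6393 (b = -5985 - 408 = -6393)
h(n, k) = 32 + n² (h(n, k) = -4 + (n*n + 36) = -4 + (n² + 36) = -4 + (36 + n²) = 32 + n²)
(h(F(6, -5), 5) + 997) - b = ((32 + 6²) + 997) - 1*(-6393) = ((32 + 36) + 997) + 6393 = (68 + 997) + 6393 = 1065 + 6393 = 7458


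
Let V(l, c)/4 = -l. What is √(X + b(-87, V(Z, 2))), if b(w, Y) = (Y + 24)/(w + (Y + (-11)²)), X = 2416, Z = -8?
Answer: 2*√657987/33 ≈ 49.161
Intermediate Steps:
V(l, c) = -4*l (V(l, c) = 4*(-l) = -4*l)
b(w, Y) = (24 + Y)/(121 + Y + w) (b(w, Y) = (24 + Y)/(w + (Y + 121)) = (24 + Y)/(w + (121 + Y)) = (24 + Y)/(121 + Y + w))
√(X + b(-87, V(Z, 2))) = √(2416 + (24 - 4*(-8))/(121 - 4*(-8) - 87)) = √(2416 + (24 + 32)/(121 + 32 - 87)) = √(2416 + 56/66) = √(2416 + (1/66)*56) = √(2416 + 28/33) = √(79756/33) = 2*√657987/33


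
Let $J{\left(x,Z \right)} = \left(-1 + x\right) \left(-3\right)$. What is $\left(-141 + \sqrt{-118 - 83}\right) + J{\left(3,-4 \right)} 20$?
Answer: $-261 + i \sqrt{201} \approx -261.0 + 14.177 i$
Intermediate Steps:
$J{\left(x,Z \right)} = 3 - 3 x$
$\left(-141 + \sqrt{-118 - 83}\right) + J{\left(3,-4 \right)} 20 = \left(-141 + \sqrt{-118 - 83}\right) + \left(3 - 9\right) 20 = \left(-141 + \sqrt{-201}\right) + \left(3 - 9\right) 20 = \left(-141 + i \sqrt{201}\right) - 120 = -261 + i \sqrt{201}$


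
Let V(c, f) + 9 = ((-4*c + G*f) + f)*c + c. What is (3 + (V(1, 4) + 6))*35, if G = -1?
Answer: -105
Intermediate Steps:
V(c, f) = -9 + c - 4*c² (V(c, f) = -9 + (((-4*c - f) + f)*c + c) = -9 + (((-f - 4*c) + f)*c + c) = -9 + ((-4*c)*c + c) = -9 + (-4*c² + c) = -9 + (c - 4*c²) = -9 + c - 4*c²)
(3 + (V(1, 4) + 6))*35 = (3 + ((-9 + 1 - 4*1²) + 6))*35 = (3 + ((-9 + 1 - 4*1) + 6))*35 = (3 + ((-9 + 1 - 4) + 6))*35 = (3 + (-12 + 6))*35 = (3 - 6)*35 = -3*35 = -105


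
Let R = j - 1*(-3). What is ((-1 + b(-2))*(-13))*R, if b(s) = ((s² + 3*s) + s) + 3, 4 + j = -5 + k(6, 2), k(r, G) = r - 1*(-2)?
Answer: 52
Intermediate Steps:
k(r, G) = 2 + r (k(r, G) = r + 2 = 2 + r)
j = -1 (j = -4 + (-5 + (2 + 6)) = -4 + (-5 + 8) = -4 + 3 = -1)
b(s) = 3 + s² + 4*s (b(s) = (s² + 4*s) + 3 = 3 + s² + 4*s)
R = 2 (R = -1 - 1*(-3) = -1 + 3 = 2)
((-1 + b(-2))*(-13))*R = ((-1 + (3 + (-2)² + 4*(-2)))*(-13))*2 = ((-1 + (3 + 4 - 8))*(-13))*2 = ((-1 - 1)*(-13))*2 = -2*(-13)*2 = 26*2 = 52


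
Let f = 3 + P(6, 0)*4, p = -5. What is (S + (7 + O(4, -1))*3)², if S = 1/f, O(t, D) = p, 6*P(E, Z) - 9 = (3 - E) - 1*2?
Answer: 11025/289 ≈ 38.149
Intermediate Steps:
P(E, Z) = 5/3 - E/6 (P(E, Z) = 3/2 + ((3 - E) - 1*2)/6 = 3/2 + ((3 - E) - 2)/6 = 3/2 + (1 - E)/6 = 3/2 + (⅙ - E/6) = 5/3 - E/6)
O(t, D) = -5
f = 17/3 (f = 3 + (5/3 - ⅙*6)*4 = 3 + (5/3 - 1)*4 = 3 + (⅔)*4 = 3 + 8/3 = 17/3 ≈ 5.6667)
S = 3/17 (S = 1/(17/3) = 3/17 ≈ 0.17647)
(S + (7 + O(4, -1))*3)² = (3/17 + (7 - 5)*3)² = (3/17 + 2*3)² = (3/17 + 6)² = (105/17)² = 11025/289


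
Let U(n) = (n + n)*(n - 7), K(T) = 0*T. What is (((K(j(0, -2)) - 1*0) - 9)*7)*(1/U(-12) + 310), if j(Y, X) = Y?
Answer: -2968581/152 ≈ -19530.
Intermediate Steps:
K(T) = 0
U(n) = 2*n*(-7 + n) (U(n) = (2*n)*(-7 + n) = 2*n*(-7 + n))
(((K(j(0, -2)) - 1*0) - 9)*7)*(1/U(-12) + 310) = (((0 - 1*0) - 9)*7)*(1/(2*(-12)*(-7 - 12)) + 310) = (((0 + 0) - 9)*7)*(1/(2*(-12)*(-19)) + 310) = ((0 - 9)*7)*(1/456 + 310) = (-9*7)*(1/456 + 310) = -63*141361/456 = -2968581/152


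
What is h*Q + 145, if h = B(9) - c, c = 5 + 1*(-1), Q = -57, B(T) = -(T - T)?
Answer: 373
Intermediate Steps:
B(T) = 0 (B(T) = -1*0 = 0)
c = 4 (c = 5 - 1 = 4)
h = -4 (h = 0 - 1*4 = 0 - 4 = -4)
h*Q + 145 = -4*(-57) + 145 = 228 + 145 = 373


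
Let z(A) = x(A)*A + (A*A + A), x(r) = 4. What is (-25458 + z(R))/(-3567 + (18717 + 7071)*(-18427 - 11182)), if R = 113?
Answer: 12124/763560459 ≈ 1.5878e-5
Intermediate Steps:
z(A) = A**2 + 5*A (z(A) = 4*A + (A*A + A) = 4*A + (A**2 + A) = 4*A + (A + A**2) = A**2 + 5*A)
(-25458 + z(R))/(-3567 + (18717 + 7071)*(-18427 - 11182)) = (-25458 + 113*(5 + 113))/(-3567 + (18717 + 7071)*(-18427 - 11182)) = (-25458 + 113*118)/(-3567 + 25788*(-29609)) = (-25458 + 13334)/(-3567 - 763556892) = -12124/(-763560459) = -12124*(-1/763560459) = 12124/763560459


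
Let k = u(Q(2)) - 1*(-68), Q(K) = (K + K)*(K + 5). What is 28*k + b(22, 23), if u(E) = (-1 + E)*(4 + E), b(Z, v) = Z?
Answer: 26118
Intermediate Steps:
Q(K) = 2*K*(5 + K) (Q(K) = (2*K)*(5 + K) = 2*K*(5 + K))
k = 932 (k = (-4 + (2*2*(5 + 2))² + 3*(2*2*(5 + 2))) - 1*(-68) = (-4 + (2*2*7)² + 3*(2*2*7)) + 68 = (-4 + 28² + 3*28) + 68 = (-4 + 784 + 84) + 68 = 864 + 68 = 932)
28*k + b(22, 23) = 28*932 + 22 = 26096 + 22 = 26118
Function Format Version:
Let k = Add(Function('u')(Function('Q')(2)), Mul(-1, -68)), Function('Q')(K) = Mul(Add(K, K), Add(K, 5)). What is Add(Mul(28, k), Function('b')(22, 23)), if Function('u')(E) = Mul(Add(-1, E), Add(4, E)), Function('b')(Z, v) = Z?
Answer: 26118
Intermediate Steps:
Function('Q')(K) = Mul(2, K, Add(5, K)) (Function('Q')(K) = Mul(Mul(2, K), Add(5, K)) = Mul(2, K, Add(5, K)))
k = 932 (k = Add(Add(-4, Pow(Mul(2, 2, Add(5, 2)), 2), Mul(3, Mul(2, 2, Add(5, 2)))), Mul(-1, -68)) = Add(Add(-4, Pow(Mul(2, 2, 7), 2), Mul(3, Mul(2, 2, 7))), 68) = Add(Add(-4, Pow(28, 2), Mul(3, 28)), 68) = Add(Add(-4, 784, 84), 68) = Add(864, 68) = 932)
Add(Mul(28, k), Function('b')(22, 23)) = Add(Mul(28, 932), 22) = Add(26096, 22) = 26118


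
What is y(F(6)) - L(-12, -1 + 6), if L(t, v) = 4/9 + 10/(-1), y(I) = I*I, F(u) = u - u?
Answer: 86/9 ≈ 9.5556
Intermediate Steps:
F(u) = 0
y(I) = I²
L(t, v) = -86/9 (L(t, v) = 4*(⅑) + 10*(-1) = 4/9 - 10 = -86/9)
y(F(6)) - L(-12, -1 + 6) = 0² - 1*(-86/9) = 0 + 86/9 = 86/9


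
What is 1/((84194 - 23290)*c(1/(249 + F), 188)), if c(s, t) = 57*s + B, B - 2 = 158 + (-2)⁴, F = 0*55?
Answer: 83/890842808 ≈ 9.3170e-8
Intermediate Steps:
F = 0
B = 176 (B = 2 + (158 + (-2)⁴) = 2 + (158 + 16) = 2 + 174 = 176)
c(s, t) = 176 + 57*s (c(s, t) = 57*s + 176 = 176 + 57*s)
1/((84194 - 23290)*c(1/(249 + F), 188)) = 1/((84194 - 23290)*(176 + 57/(249 + 0))) = 1/(60904*(176 + 57/249)) = 1/(60904*(176 + 57*(1/249))) = 1/(60904*(176 + 19/83)) = 1/(60904*(14627/83)) = (1/60904)*(83/14627) = 83/890842808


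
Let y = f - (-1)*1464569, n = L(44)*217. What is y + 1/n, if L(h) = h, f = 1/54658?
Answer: 382160668839251/260937292 ≈ 1.4646e+6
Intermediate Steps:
f = 1/54658 ≈ 1.8296e-5
n = 9548 (n = 44*217 = 9548)
y = 80050412403/54658 (y = 1/54658 - (-1)*1464569 = 1/54658 - 1*(-1464569) = 1/54658 + 1464569 = 80050412403/54658 ≈ 1.4646e+6)
y + 1/n = 80050412403/54658 + 1/9548 = 382160668839251/260937292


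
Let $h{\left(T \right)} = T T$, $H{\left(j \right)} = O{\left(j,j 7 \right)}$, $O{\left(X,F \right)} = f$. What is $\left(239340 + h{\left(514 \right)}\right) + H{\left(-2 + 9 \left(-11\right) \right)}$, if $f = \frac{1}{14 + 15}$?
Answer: $\frac{14602545}{29} \approx 5.0354 \cdot 10^{5}$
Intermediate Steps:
$f = \frac{1}{29} \approx 0.034483$
$O{\left(X,F \right)} = \frac{1}{29}$
$H{\left(j \right)} = \frac{1}{29}$
$h{\left(T \right)} = T^{2}$
$\left(239340 + h{\left(514 \right)}\right) + H{\left(-2 + 9 \left(-11\right) \right)} = \left(239340 + 514^{2}\right) + \frac{1}{29} = \left(239340 + 264196\right) + \frac{1}{29} = 503536 + \frac{1}{29} = \frac{14602545}{29}$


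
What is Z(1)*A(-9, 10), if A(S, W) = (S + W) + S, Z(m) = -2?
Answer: 16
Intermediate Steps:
A(S, W) = W + 2*S
Z(1)*A(-9, 10) = -2*(10 + 2*(-9)) = -2*(10 - 18) = -2*(-8) = 16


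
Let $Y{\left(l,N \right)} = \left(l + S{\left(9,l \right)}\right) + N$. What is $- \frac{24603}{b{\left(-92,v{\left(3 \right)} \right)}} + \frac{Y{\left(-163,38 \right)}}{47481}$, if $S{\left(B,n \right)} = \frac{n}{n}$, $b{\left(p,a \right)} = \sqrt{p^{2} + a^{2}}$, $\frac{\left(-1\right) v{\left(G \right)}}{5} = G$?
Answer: $- \frac{124}{47481} - \frac{24603 \sqrt{8689}}{8689} \approx -263.94$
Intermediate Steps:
$v{\left(G \right)} = - 5 G$
$b{\left(p,a \right)} = \sqrt{a^{2} + p^{2}}$
$S{\left(B,n \right)} = 1$
$Y{\left(l,N \right)} = 1 + N + l$ ($Y{\left(l,N \right)} = \left(l + 1\right) + N = \left(1 + l\right) + N = 1 + N + l$)
$- \frac{24603}{b{\left(-92,v{\left(3 \right)} \right)}} + \frac{Y{\left(-163,38 \right)}}{47481} = - \frac{24603}{\sqrt{\left(\left(-5\right) 3\right)^{2} + \left(-92\right)^{2}}} + \frac{1 + 38 - 163}{47481} = - \frac{24603}{\sqrt{\left(-15\right)^{2} + 8464}} - \frac{124}{47481} = - \frac{24603}{\sqrt{225 + 8464}} - \frac{124}{47481} = - \frac{24603}{\sqrt{8689}} - \frac{124}{47481} = - 24603 \frac{\sqrt{8689}}{8689} - \frac{124}{47481} = - \frac{24603 \sqrt{8689}}{8689} - \frac{124}{47481} = - \frac{124}{47481} - \frac{24603 \sqrt{8689}}{8689}$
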